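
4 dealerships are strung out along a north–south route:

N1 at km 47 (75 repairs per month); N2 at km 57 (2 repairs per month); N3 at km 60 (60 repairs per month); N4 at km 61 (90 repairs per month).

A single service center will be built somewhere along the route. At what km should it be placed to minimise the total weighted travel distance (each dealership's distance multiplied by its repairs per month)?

For a sum of weighted absolute distances on a line, the optimum is the weighted median (not the mean). Total weight W = 227; half-weight = 113.5.
Sort by position and accumulate weight:
  km 47 (N1, w=75) → cum 75
  km 57 (N2, w=2) → cum 77
  km 60 (N3, w=60) → cum 137  ≥ 113.5 → median here
  km 61 (N4, w=90) → cum 227
Optimal location: km 60.

x = 60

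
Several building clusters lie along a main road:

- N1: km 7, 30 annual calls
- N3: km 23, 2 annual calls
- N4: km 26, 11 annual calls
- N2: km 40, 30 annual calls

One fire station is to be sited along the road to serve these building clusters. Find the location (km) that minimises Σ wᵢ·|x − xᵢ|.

For a sum of weighted absolute distances on a line, the optimum is the weighted median (not the mean). Total weight W = 73; half-weight = 36.5.
Sort by position and accumulate weight:
  km 7 (N1, w=30) → cum 30
  km 23 (N3, w=2) → cum 32
  km 26 (N4, w=11) → cum 43  ≥ 36.5 → median here
  km 40 (N2, w=30) → cum 73
Optimal location: km 26.

x = 26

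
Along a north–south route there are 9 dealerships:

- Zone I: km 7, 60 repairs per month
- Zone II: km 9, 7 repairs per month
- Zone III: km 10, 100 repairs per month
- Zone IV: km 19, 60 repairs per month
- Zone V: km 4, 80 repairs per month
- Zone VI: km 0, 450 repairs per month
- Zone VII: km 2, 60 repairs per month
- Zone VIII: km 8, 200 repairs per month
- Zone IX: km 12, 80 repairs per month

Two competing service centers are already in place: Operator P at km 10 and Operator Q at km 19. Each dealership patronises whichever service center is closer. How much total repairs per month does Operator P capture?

The indifferent point is the midpoint (10+19)/2 = 14.5; dealerships left of it (closer to Operator P at 10) go to Operator P, those right go to Operator Q.
  Zone VI at 0 (w=450) → Operator P
  Zone VII at 2 (w=60) → Operator P
  Zone V at 4 (w=80) → Operator P
  Zone I at 7 (w=60) → Operator P
  Zone VIII at 8 (w=200) → Operator P
  Zone II at 9 (w=7) → Operator P
  Zone III at 10 (w=100) → Operator P
  Zone IX at 12 (w=80) → Operator P
  Zone IV at 19 (w=60) → Operator Q
Operator P captures 1037; Operator Q captures 60.

1037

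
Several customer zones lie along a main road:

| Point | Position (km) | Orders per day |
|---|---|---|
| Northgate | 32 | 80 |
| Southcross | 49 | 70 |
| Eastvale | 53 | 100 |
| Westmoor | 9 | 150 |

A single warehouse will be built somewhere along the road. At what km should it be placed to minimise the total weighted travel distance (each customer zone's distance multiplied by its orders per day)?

For a sum of weighted absolute distances on a line, the optimum is the weighted median (not the mean). Total weight W = 400; half-weight = 200.
Sort by position and accumulate weight:
  km 9 (Westmoor, w=150) → cum 150
  km 32 (Northgate, w=80) → cum 230  ≥ 200 → median here
  km 49 (Southcross, w=70) → cum 300
  km 53 (Eastvale, w=100) → cum 400
Optimal location: km 32.

x = 32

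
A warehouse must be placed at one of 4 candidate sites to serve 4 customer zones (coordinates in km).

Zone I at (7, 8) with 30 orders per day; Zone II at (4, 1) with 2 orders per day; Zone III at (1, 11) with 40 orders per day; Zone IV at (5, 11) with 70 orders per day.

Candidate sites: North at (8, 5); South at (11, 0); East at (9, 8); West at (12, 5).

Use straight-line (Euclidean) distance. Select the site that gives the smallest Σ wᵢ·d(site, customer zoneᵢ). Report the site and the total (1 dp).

Total weighted distance at each candidate:
  North (8, 5): total = 944.5
  South (11, 0): total = 1754.2
  East (9, 8): total = 769.0
  West (12, 5): total = 1339.4
Minimum is at East with total 769.0 km.

East, total 769.0 km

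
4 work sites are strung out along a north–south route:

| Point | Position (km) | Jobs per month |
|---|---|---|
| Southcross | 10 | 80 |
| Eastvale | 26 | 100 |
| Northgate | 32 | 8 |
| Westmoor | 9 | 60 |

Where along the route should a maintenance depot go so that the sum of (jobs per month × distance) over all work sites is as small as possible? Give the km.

x = 10

For a sum of weighted absolute distances on a line, the optimum is the weighted median (not the mean). Total weight W = 248; half-weight = 124.
Sort by position and accumulate weight:
  km 9 (Westmoor, w=60) → cum 60
  km 10 (Southcross, w=80) → cum 140  ≥ 124 → median here
  km 26 (Eastvale, w=100) → cum 240
  km 32 (Northgate, w=8) → cum 248
Optimal location: km 10.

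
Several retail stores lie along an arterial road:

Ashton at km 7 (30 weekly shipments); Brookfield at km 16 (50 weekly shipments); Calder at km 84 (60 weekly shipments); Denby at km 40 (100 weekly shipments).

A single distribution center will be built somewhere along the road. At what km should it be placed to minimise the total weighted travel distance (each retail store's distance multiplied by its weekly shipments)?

For a sum of weighted absolute distances on a line, the optimum is the weighted median (not the mean). Total weight W = 240; half-weight = 120.
Sort by position and accumulate weight:
  km 7 (Ashton, w=30) → cum 30
  km 16 (Brookfield, w=50) → cum 80
  km 40 (Denby, w=100) → cum 180  ≥ 120 → median here
  km 84 (Calder, w=60) → cum 240
Optimal location: km 40.

x = 40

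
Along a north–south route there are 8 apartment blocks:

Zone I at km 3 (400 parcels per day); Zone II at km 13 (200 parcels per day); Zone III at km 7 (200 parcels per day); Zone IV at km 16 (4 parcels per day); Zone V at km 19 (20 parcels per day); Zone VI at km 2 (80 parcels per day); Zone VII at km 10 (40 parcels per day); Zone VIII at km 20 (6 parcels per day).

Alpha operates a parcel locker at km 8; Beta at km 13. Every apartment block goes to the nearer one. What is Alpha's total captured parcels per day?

720

The indifferent point is the midpoint (8+13)/2 = 10.5; apartment blocks left of it (closer to Alpha at 8) go to Alpha, those right go to Beta.
  Zone VI at 2 (w=80) → Alpha
  Zone I at 3 (w=400) → Alpha
  Zone III at 7 (w=200) → Alpha
  Zone VII at 10 (w=40) → Alpha
  Zone II at 13 (w=200) → Beta
  Zone IV at 16 (w=4) → Beta
  Zone V at 19 (w=20) → Beta
  Zone VIII at 20 (w=6) → Beta
Alpha captures 720; Beta captures 230.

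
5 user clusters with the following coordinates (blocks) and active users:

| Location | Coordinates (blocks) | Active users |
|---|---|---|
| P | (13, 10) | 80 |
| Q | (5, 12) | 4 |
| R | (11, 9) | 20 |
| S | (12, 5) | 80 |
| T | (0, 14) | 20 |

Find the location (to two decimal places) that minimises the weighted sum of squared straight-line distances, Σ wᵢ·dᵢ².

The minimiser of Σwᵢ‖p−pᵢ‖² is the weighted centroid p* = (Σwᵢpᵢ)/(Σwᵢ).
Σwᵢ = 204.
Σwᵢxᵢ = 80·13 + 4·5 + 20·11 + 80·12 + 20·0 = 2240.
Σwᵢyᵢ = 80·10 + 4·12 + 20·9 + 80·5 + 20·14 = 1708.
x* = 2240/204 = 10.98, y* = 1708/204 = 8.37.

(10.98, 8.37)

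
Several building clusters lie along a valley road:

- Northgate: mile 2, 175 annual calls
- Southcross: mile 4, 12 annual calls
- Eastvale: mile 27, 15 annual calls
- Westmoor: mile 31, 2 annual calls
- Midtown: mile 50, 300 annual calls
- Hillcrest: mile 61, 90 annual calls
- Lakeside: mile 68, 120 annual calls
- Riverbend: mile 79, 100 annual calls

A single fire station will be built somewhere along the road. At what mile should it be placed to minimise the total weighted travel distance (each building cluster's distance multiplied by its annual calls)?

x = 50

For a sum of weighted absolute distances on a line, the optimum is the weighted median (not the mean). Total weight W = 814; half-weight = 407.
Sort by position and accumulate weight:
  mile 2 (Northgate, w=175) → cum 175
  mile 4 (Southcross, w=12) → cum 187
  mile 27 (Eastvale, w=15) → cum 202
  mile 31 (Westmoor, w=2) → cum 204
  mile 50 (Midtown, w=300) → cum 504  ≥ 407 → median here
  mile 61 (Hillcrest, w=90) → cum 594
  mile 68 (Lakeside, w=120) → cum 714
  mile 79 (Riverbend, w=100) → cum 814
Optimal location: mile 50.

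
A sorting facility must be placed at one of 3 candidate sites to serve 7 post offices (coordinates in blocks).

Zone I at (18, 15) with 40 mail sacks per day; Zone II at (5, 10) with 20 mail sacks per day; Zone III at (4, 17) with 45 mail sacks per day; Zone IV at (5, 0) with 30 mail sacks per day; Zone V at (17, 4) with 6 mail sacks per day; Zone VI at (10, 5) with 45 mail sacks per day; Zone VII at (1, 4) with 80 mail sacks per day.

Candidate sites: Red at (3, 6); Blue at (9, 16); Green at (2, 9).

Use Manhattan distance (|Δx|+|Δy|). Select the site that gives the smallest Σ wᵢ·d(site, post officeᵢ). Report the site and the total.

Total weighted distance at each candidate:
  Red (3, 6): total = 2636
  Blue (9, 16): total = 3730
  Green (2, 9): total = 2910
Minimum is at Red with total 2636 blocks.

Red, total 2636 blocks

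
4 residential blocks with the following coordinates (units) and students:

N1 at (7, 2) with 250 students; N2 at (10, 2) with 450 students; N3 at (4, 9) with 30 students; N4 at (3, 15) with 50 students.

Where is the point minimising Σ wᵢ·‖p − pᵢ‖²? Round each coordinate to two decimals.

(8.36, 3.10)

The minimiser of Σwᵢ‖p−pᵢ‖² is the weighted centroid p* = (Σwᵢpᵢ)/(Σwᵢ).
Σwᵢ = 780.
Σwᵢxᵢ = 250·7 + 450·10 + 30·4 + 50·3 = 6520.
Σwᵢyᵢ = 250·2 + 450·2 + 30·9 + 50·15 = 2420.
x* = 6520/780 = 8.36, y* = 2420/780 = 3.10.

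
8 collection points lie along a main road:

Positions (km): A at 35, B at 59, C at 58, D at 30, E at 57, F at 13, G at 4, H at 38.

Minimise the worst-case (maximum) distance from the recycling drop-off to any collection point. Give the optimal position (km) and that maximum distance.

location 31.5, max distance 27.5

The 1-center on a line is the midpoint of the two extreme points: leftmost at 4, rightmost at 59.
Optimal location = (4 + 59)/2 = 31.5; maximum distance = (59 − 4)/2 = 27.5.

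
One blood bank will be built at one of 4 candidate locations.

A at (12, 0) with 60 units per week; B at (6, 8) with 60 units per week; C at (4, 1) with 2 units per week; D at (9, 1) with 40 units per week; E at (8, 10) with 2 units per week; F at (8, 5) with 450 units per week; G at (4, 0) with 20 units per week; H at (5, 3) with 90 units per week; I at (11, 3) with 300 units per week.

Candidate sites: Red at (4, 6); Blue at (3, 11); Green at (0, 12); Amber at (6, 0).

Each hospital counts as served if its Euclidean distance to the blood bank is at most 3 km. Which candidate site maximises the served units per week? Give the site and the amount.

Red, covering 60

Coverage radius r = 3 km; a point is covered iff (Δx)²+(Δy)² ≤ 3² = 9.
  Red (4, 6): covers {B} → 60
  Blue (3, 11): covers {none} → 0
  Green (0, 12): covers {none} → 0
  Amber (6, 0): covers {C, G} → 22
Maximum coverage at Red: 60 units per week.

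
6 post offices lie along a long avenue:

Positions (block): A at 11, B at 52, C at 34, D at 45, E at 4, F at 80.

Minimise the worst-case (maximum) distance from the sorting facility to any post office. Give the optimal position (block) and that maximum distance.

The 1-center on a line is the midpoint of the two extreme points: leftmost at 4, rightmost at 80.
Optimal location = (4 + 80)/2 = 42; maximum distance = (80 − 4)/2 = 38.

location 42, max distance 38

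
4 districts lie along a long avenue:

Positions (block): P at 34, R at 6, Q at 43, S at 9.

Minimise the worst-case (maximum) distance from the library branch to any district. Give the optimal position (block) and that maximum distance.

location 24.5, max distance 18.5

The 1-center on a line is the midpoint of the two extreme points: leftmost at 6, rightmost at 43.
Optimal location = (6 + 43)/2 = 24.5; maximum distance = (43 − 6)/2 = 18.5.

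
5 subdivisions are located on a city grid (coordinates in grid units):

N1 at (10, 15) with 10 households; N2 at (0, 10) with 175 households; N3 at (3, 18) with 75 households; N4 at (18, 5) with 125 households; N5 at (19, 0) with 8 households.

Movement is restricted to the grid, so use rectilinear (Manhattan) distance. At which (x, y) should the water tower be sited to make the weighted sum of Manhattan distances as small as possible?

Manhattan distance separates: Σwᵢ(|x−xᵢ|+|y−yᵢ|) = Σwᵢ|x−xᵢ| + Σwᵢ|y−yᵢ|, so x and y are optimised independently as 1-D weighted medians.
Total weight W = 393; half = 196.5.
x-coordinate, sorted with cumulative weight:
  x=0 (N2, w=175) cum 175
  x=3 (N3, w=75) cum 250  ← median
  x=10 (N1, w=10) cum 260
  x=18 (N4, w=125) cum 385
  x=19 (N5, w=8) cum 393
⇒ x* = 3
y-coordinate, sorted with cumulative weight:
  y=0 (N5, w=8) cum 8
  y=5 (N4, w=125) cum 133
  y=10 (N2, w=175) cum 308  ← median
  y=15 (N1, w=10) cum 318
  y=18 (N3, w=75) cum 393
⇒ y* = 10

(3, 10)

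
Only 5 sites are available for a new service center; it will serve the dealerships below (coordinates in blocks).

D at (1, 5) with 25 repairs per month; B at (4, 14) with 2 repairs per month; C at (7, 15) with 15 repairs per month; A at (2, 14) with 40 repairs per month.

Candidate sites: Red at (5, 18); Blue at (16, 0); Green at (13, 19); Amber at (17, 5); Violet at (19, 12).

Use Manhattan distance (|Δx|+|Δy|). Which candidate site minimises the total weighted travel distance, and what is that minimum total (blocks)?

Red, total 790 blocks

Total weighted distance at each candidate:
  Red (5, 18): total = 790
  Blue (16, 0): total = 2032
  Green (13, 19): total = 1468
  Amber (17, 5): total = 1704
  Violet (19, 12): total = 1644
Minimum is at Red with total 790 blocks.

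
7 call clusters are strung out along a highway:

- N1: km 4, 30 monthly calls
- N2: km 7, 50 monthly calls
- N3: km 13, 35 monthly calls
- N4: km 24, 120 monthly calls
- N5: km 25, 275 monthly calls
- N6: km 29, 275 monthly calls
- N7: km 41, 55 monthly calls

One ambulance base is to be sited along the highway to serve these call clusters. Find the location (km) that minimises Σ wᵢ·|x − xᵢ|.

For a sum of weighted absolute distances on a line, the optimum is the weighted median (not the mean). Total weight W = 840; half-weight = 420.
Sort by position and accumulate weight:
  km 4 (N1, w=30) → cum 30
  km 7 (N2, w=50) → cum 80
  km 13 (N3, w=35) → cum 115
  km 24 (N4, w=120) → cum 235
  km 25 (N5, w=275) → cum 510  ≥ 420 → median here
  km 29 (N6, w=275) → cum 785
  km 41 (N7, w=55) → cum 840
Optimal location: km 25.

x = 25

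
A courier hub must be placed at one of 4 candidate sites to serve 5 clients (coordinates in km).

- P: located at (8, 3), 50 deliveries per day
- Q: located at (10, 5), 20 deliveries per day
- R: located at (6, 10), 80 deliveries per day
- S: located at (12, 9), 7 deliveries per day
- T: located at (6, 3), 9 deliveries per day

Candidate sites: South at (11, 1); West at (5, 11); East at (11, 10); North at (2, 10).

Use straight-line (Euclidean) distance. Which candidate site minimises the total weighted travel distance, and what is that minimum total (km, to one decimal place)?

West, total 820.1 km

Total weighted distance at each candidate:
  South (11, 1): total = 1191.3
  West (5, 11): total = 820.1
  East (11, 10): total = 970.1
  North (2, 10): total = 1112.6
Minimum is at West with total 820.1 km.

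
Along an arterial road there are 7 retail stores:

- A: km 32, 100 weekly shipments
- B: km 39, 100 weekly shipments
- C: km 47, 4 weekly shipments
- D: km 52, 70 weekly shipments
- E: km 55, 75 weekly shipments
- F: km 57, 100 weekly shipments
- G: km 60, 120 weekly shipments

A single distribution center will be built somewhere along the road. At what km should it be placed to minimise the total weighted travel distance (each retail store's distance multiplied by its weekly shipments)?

x = 55

For a sum of weighted absolute distances on a line, the optimum is the weighted median (not the mean). Total weight W = 569; half-weight = 284.5.
Sort by position and accumulate weight:
  km 32 (A, w=100) → cum 100
  km 39 (B, w=100) → cum 200
  km 47 (C, w=4) → cum 204
  km 52 (D, w=70) → cum 274
  km 55 (E, w=75) → cum 349  ≥ 284.5 → median here
  km 57 (F, w=100) → cum 449
  km 60 (G, w=120) → cum 569
Optimal location: km 55.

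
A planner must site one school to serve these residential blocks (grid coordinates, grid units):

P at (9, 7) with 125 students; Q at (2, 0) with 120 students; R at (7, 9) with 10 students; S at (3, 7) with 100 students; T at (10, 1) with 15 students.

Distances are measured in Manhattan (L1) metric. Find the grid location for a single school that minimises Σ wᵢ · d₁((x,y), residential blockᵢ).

Manhattan distance separates: Σwᵢ(|x−xᵢ|+|y−yᵢ|) = Σwᵢ|x−xᵢ| + Σwᵢ|y−yᵢ|, so x and y are optimised independently as 1-D weighted medians.
Total weight W = 370; half = 185.
x-coordinate, sorted with cumulative weight:
  x=2 (Q, w=120) cum 120
  x=3 (S, w=100) cum 220  ← median
  x=7 (R, w=10) cum 230
  x=9 (P, w=125) cum 355
  x=10 (T, w=15) cum 370
⇒ x* = 3
y-coordinate, sorted with cumulative weight:
  y=0 (Q, w=120) cum 120
  y=1 (T, w=15) cum 135
  y=7 (P, w=125) cum 260  ← median
  y=7 (S, w=100) cum 360
  y=9 (R, w=10) cum 370
⇒ y* = 7

(3, 7)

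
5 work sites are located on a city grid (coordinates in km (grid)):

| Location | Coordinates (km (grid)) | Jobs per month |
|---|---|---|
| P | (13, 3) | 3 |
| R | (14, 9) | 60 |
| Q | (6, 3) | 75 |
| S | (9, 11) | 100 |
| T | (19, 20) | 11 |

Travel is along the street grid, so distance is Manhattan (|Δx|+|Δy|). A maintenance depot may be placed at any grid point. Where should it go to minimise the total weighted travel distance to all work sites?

Manhattan distance separates: Σwᵢ(|x−xᵢ|+|y−yᵢ|) = Σwᵢ|x−xᵢ| + Σwᵢ|y−yᵢ|, so x and y are optimised independently as 1-D weighted medians.
Total weight W = 249; half = 124.5.
x-coordinate, sorted with cumulative weight:
  x=6 (Q, w=75) cum 75
  x=9 (S, w=100) cum 175  ← median
  x=13 (P, w=3) cum 178
  x=14 (R, w=60) cum 238
  x=19 (T, w=11) cum 249
⇒ x* = 9
y-coordinate, sorted with cumulative weight:
  y=3 (P, w=3) cum 3
  y=3 (Q, w=75) cum 78
  y=9 (R, w=60) cum 138  ← median
  y=11 (S, w=100) cum 238
  y=20 (T, w=11) cum 249
⇒ y* = 9

(9, 9)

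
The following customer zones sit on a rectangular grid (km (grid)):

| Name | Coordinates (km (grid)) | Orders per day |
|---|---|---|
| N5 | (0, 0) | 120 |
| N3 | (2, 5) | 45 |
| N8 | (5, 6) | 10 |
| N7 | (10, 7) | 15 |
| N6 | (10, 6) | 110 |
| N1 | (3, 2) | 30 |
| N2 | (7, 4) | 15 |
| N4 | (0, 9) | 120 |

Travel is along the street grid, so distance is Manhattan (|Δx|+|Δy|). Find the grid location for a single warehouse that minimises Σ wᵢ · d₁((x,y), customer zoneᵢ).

Manhattan distance separates: Σwᵢ(|x−xᵢ|+|y−yᵢ|) = Σwᵢ|x−xᵢ| + Σwᵢ|y−yᵢ|, so x and y are optimised independently as 1-D weighted medians.
Total weight W = 465; half = 232.5.
x-coordinate, sorted with cumulative weight:
  x=0 (N5, w=120) cum 120
  x=0 (N4, w=120) cum 240  ← median
  x=2 (N3, w=45) cum 285
  x=3 (N1, w=30) cum 315
  x=5 (N8, w=10) cum 325
  x=7 (N2, w=15) cum 340
  x=10 (N7, w=15) cum 355
  x=10 (N6, w=110) cum 465
⇒ x* = 0
y-coordinate, sorted with cumulative weight:
  y=0 (N5, w=120) cum 120
  y=2 (N1, w=30) cum 150
  y=4 (N2, w=15) cum 165
  y=5 (N3, w=45) cum 210
  y=6 (N8, w=10) cum 220
  y=6 (N6, w=110) cum 330  ← median
  y=7 (N7, w=15) cum 345
  y=9 (N4, w=120) cum 465
⇒ y* = 6

(0, 6)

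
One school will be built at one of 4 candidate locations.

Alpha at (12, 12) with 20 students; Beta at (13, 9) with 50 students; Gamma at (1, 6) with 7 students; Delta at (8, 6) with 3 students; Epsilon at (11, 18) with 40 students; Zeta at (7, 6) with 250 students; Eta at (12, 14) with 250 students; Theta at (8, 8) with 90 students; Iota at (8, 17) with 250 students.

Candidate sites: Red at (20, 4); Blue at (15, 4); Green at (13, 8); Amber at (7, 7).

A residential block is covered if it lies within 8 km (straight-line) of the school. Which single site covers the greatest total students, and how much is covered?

Green, covering 663

Coverage radius r = 8 km; a point is covered iff (Δx)²+(Δy)² ≤ 8² = 64.
  Red (20, 4): covers {none} → 0
  Blue (15, 4): covers {Beta, Delta} → 53
  Green (13, 8): covers {Alpha, Beta, Delta, Zeta, Eta, Theta} → 663
  Amber (7, 7): covers {Alpha, Beta, Gamma, Delta, Zeta, Theta} → 420
Maximum coverage at Green: 663 students.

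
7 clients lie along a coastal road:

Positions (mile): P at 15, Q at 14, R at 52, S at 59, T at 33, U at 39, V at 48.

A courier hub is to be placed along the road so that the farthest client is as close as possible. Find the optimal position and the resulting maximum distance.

The 1-center on a line is the midpoint of the two extreme points: leftmost at 14, rightmost at 59.
Optimal location = (14 + 59)/2 = 36.5; maximum distance = (59 − 14)/2 = 22.5.

location 36.5, max distance 22.5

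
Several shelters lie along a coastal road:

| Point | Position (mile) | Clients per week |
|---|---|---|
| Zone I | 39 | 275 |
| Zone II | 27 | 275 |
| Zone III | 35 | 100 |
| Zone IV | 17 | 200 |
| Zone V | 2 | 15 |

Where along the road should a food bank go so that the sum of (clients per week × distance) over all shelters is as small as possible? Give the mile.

x = 27

For a sum of weighted absolute distances on a line, the optimum is the weighted median (not the mean). Total weight W = 865; half-weight = 432.5.
Sort by position and accumulate weight:
  mile 2 (Zone V, w=15) → cum 15
  mile 17 (Zone IV, w=200) → cum 215
  mile 27 (Zone II, w=275) → cum 490  ≥ 432.5 → median here
  mile 35 (Zone III, w=100) → cum 590
  mile 39 (Zone I, w=275) → cum 865
Optimal location: mile 27.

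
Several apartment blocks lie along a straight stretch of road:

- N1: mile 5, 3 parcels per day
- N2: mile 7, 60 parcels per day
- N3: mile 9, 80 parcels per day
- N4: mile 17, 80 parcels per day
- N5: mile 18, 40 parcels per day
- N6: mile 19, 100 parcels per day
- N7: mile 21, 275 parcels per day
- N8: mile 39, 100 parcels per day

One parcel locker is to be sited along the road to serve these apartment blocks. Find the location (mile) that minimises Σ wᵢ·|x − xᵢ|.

For a sum of weighted absolute distances on a line, the optimum is the weighted median (not the mean). Total weight W = 738; half-weight = 369.
Sort by position and accumulate weight:
  mile 5 (N1, w=3) → cum 3
  mile 7 (N2, w=60) → cum 63
  mile 9 (N3, w=80) → cum 143
  mile 17 (N4, w=80) → cum 223
  mile 18 (N5, w=40) → cum 263
  mile 19 (N6, w=100) → cum 363
  mile 21 (N7, w=275) → cum 638  ≥ 369 → median here
  mile 39 (N8, w=100) → cum 738
Optimal location: mile 21.

x = 21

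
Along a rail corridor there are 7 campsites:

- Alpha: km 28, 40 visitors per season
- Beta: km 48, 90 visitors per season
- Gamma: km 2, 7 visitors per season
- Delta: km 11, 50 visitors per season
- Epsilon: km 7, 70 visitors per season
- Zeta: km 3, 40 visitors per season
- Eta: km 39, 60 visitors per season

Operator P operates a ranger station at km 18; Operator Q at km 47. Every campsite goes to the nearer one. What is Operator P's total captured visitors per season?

The indifferent point is the midpoint (18+47)/2 = 32.5; campsites left of it (closer to Operator P at 18) go to Operator P, those right go to Operator Q.
  Gamma at 2 (w=7) → Operator P
  Zeta at 3 (w=40) → Operator P
  Epsilon at 7 (w=70) → Operator P
  Delta at 11 (w=50) → Operator P
  Alpha at 28 (w=40) → Operator P
  Eta at 39 (w=60) → Operator Q
  Beta at 48 (w=90) → Operator Q
Operator P captures 207; Operator Q captures 150.

207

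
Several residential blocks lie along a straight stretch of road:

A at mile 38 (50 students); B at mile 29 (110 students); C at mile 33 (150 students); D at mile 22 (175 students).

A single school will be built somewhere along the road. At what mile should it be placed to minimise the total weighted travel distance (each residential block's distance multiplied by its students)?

For a sum of weighted absolute distances on a line, the optimum is the weighted median (not the mean). Total weight W = 485; half-weight = 242.5.
Sort by position and accumulate weight:
  mile 22 (D, w=175) → cum 175
  mile 29 (B, w=110) → cum 285  ≥ 242.5 → median here
  mile 33 (C, w=150) → cum 435
  mile 38 (A, w=50) → cum 485
Optimal location: mile 29.

x = 29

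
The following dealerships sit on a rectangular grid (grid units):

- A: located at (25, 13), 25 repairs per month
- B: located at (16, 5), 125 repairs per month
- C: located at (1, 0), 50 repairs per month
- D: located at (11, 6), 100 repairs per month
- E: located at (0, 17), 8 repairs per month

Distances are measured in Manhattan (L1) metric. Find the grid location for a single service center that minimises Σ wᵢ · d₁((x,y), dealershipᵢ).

Manhattan distance separates: Σwᵢ(|x−xᵢ|+|y−yᵢ|) = Σwᵢ|x−xᵢ| + Σwᵢ|y−yᵢ|, so x and y are optimised independently as 1-D weighted medians.
Total weight W = 308; half = 154.
x-coordinate, sorted with cumulative weight:
  x=0 (E, w=8) cum 8
  x=1 (C, w=50) cum 58
  x=11 (D, w=100) cum 158  ← median
  x=16 (B, w=125) cum 283
  x=25 (A, w=25) cum 308
⇒ x* = 11
y-coordinate, sorted with cumulative weight:
  y=0 (C, w=50) cum 50
  y=5 (B, w=125) cum 175  ← median
  y=6 (D, w=100) cum 275
  y=13 (A, w=25) cum 300
  y=17 (E, w=8) cum 308
⇒ y* = 5

(11, 5)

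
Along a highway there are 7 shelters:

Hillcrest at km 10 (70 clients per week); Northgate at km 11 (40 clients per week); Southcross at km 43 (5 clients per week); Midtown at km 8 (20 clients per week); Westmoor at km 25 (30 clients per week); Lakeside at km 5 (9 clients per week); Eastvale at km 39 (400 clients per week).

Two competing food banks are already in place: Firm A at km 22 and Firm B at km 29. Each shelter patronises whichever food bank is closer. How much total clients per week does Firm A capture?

169

The indifferent point is the midpoint (22+29)/2 = 25.5; shelters left of it (closer to Firm A at 22) go to Firm A, those right go to Firm B.
  Lakeside at 5 (w=9) → Firm A
  Midtown at 8 (w=20) → Firm A
  Hillcrest at 10 (w=70) → Firm A
  Northgate at 11 (w=40) → Firm A
  Westmoor at 25 (w=30) → Firm A
  Eastvale at 39 (w=400) → Firm B
  Southcross at 43 (w=5) → Firm B
Firm A captures 169; Firm B captures 405.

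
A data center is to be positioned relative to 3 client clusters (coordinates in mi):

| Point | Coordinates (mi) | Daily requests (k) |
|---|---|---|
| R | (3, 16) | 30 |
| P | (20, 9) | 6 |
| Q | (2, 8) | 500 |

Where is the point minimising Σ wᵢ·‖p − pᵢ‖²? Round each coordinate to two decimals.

(2.26, 8.46)

The minimiser of Σwᵢ‖p−pᵢ‖² is the weighted centroid p* = (Σwᵢpᵢ)/(Σwᵢ).
Σwᵢ = 536.
Σwᵢxᵢ = 30·3 + 6·20 + 500·2 = 1210.
Σwᵢyᵢ = 30·16 + 6·9 + 500·8 = 4534.
x* = 1210/536 = 2.26, y* = 4534/536 = 8.46.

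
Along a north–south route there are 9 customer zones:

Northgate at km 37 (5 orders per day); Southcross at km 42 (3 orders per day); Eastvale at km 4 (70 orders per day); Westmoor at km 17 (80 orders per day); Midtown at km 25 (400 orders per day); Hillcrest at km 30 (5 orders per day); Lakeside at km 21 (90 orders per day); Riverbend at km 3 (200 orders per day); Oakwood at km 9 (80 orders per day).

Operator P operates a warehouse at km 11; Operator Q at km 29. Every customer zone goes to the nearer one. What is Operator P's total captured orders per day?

430

The indifferent point is the midpoint (11+29)/2 = 20; customer zones left of it (closer to Operator P at 11) go to Operator P, those right go to Operator Q.
  Riverbend at 3 (w=200) → Operator P
  Eastvale at 4 (w=70) → Operator P
  Oakwood at 9 (w=80) → Operator P
  Westmoor at 17 (w=80) → Operator P
  Lakeside at 21 (w=90) → Operator Q
  Midtown at 25 (w=400) → Operator Q
  Hillcrest at 30 (w=5) → Operator Q
  Northgate at 37 (w=5) → Operator Q
  Southcross at 42 (w=3) → Operator Q
Operator P captures 430; Operator Q captures 503.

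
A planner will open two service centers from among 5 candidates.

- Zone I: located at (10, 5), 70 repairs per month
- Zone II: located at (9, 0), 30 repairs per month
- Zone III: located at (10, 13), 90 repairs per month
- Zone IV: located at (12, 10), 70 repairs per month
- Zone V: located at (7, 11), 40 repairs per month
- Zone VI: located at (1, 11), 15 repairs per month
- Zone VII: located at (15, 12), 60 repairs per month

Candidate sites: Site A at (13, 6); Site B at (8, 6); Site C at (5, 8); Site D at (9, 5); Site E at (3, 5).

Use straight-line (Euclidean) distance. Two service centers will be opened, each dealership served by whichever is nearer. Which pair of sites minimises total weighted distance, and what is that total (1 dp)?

Evaluate every pair (each demand assigned to the nearer of the two):
  {Site A, Site C}: total = 1961.4
  {Site A, Site D}: total = 1976.5
  {Site A, Site B}: total = 1995.3
  {Site C, Site D}: total = 2037.0
  {Site B, Site C}: total = 2143.8
  {Site B, Site D}: total = 2157.4
  {Site A, Site E}: total = 2174.5
  {Site B, Site E}: total = 2242.2
  {Site D, Site E}: total = 2254.8
  {Site C, Site E}: total = 2653.9
Best pair: {Site A, Site C} with total 1961.4.

{Site A, Site C}, total 1961.4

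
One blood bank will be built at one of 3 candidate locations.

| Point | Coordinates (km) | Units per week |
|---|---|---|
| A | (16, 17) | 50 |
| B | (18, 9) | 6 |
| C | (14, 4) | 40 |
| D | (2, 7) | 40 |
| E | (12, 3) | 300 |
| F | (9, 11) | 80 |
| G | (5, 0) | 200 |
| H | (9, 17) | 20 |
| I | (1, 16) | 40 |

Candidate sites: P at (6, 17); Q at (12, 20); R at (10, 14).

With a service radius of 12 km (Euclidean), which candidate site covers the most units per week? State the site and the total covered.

Coverage radius r = 12 km; a point is covered iff (Δx)²+(Δy)² ≤ 12² = 144.
  P (6, 17): covers {A, D, F, H, I} → 230
  Q (12, 20): covers {A, F, H, I} → 190
  R (10, 14): covers {A, B, C, D, E, F, H, I} → 576
Maximum coverage at R: 576 units per week.

R, covering 576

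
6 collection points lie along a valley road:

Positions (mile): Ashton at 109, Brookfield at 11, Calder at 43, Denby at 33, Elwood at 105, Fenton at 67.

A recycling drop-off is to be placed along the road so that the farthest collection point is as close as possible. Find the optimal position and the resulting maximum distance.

The 1-center on a line is the midpoint of the two extreme points: leftmost at 11, rightmost at 109.
Optimal location = (11 + 109)/2 = 60; maximum distance = (109 − 11)/2 = 49.

location 60, max distance 49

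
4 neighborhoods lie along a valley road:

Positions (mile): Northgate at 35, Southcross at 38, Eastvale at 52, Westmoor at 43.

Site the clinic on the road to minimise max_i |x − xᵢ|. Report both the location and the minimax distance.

location 43.5, max distance 8.5

The 1-center on a line is the midpoint of the two extreme points: leftmost at 35, rightmost at 52.
Optimal location = (35 + 52)/2 = 43.5; maximum distance = (52 − 35)/2 = 8.5.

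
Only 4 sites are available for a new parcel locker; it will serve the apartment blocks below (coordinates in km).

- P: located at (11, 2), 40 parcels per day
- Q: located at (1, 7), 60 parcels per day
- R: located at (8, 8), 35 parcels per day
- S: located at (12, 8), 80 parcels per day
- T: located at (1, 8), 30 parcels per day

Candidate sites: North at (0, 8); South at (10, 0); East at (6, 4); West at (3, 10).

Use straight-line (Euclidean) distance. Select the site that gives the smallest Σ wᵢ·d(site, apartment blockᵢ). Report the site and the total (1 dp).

East, total 1490.8 km

Total weighted distance at each candidate:
  North (0, 8): total = 1856.1
  South (10, 0): total = 2083.1
  East (6, 4): total = 1490.8
  West (3, 10): total = 1679.8
Minimum is at East with total 1490.8 km.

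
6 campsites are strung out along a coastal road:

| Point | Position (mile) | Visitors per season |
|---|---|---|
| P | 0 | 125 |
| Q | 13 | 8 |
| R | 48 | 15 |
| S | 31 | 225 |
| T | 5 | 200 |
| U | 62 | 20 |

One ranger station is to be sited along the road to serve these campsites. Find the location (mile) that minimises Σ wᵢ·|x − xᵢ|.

For a sum of weighted absolute distances on a line, the optimum is the weighted median (not the mean). Total weight W = 593; half-weight = 296.5.
Sort by position and accumulate weight:
  mile 0 (P, w=125) → cum 125
  mile 5 (T, w=200) → cum 325  ≥ 296.5 → median here
  mile 13 (Q, w=8) → cum 333
  mile 31 (S, w=225) → cum 558
  mile 48 (R, w=15) → cum 573
  mile 62 (U, w=20) → cum 593
Optimal location: mile 5.

x = 5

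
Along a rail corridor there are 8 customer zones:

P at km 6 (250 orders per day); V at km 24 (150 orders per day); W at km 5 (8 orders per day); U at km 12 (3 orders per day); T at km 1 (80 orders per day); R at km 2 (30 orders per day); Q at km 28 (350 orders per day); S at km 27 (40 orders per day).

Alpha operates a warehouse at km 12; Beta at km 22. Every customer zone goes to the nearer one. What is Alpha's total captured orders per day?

371

The indifferent point is the midpoint (12+22)/2 = 17; customer zones left of it (closer to Alpha at 12) go to Alpha, those right go to Beta.
  T at 1 (w=80) → Alpha
  R at 2 (w=30) → Alpha
  W at 5 (w=8) → Alpha
  P at 6 (w=250) → Alpha
  U at 12 (w=3) → Alpha
  V at 24 (w=150) → Beta
  S at 27 (w=40) → Beta
  Q at 28 (w=350) → Beta
Alpha captures 371; Beta captures 540.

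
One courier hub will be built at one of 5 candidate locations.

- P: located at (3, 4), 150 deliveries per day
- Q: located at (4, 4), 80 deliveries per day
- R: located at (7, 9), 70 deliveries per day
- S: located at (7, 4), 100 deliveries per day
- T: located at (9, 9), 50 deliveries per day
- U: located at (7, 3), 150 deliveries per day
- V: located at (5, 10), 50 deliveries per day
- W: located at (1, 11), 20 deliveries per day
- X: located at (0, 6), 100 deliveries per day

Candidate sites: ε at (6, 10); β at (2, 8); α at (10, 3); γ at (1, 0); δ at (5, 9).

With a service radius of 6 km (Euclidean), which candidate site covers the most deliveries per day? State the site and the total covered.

Coverage radius r = 6 km; a point is covered iff (Δx)²+(Δy)² ≤ 6² = 36.
  ε (6, 10): covers {R, T, V, W} → 190
  β (2, 8): covers {P, Q, R, V, W, X} → 470
  α (10, 3): covers {S, U} → 250
  γ (1, 0): covers {P, Q} → 230
  δ (5, 9): covers {P, Q, R, S, T, V, W, X} → 620
Maximum coverage at δ: 620 deliveries per day.

δ, covering 620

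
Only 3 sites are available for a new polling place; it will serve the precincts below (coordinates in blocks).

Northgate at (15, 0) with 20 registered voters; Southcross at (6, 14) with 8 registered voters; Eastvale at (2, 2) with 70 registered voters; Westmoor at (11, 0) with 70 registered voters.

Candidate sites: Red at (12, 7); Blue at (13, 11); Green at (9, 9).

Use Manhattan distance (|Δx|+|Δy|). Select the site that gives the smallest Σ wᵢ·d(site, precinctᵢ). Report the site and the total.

Red, total 1914 blocks

Total weighted distance at each candidate:
  Red (12, 7): total = 1914
  Blue (13, 11): total = 2650
  Green (9, 9): total = 2114
Minimum is at Red with total 1914 blocks.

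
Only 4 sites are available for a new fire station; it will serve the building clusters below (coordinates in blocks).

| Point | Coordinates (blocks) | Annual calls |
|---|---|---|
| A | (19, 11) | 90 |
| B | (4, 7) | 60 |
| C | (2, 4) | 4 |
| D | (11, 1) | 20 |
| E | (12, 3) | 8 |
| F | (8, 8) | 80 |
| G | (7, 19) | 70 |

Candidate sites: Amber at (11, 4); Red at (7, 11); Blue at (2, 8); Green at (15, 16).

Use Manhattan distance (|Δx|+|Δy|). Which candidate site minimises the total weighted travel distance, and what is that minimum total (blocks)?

Red, total 2812 blocks

Total weighted distance at each candidate:
  Amber (11, 4): total = 3952
  Red (7, 11): total = 2812
  Blue (2, 8): total = 4036
  Green (15, 16): total = 4588
Minimum is at Red with total 2812 blocks.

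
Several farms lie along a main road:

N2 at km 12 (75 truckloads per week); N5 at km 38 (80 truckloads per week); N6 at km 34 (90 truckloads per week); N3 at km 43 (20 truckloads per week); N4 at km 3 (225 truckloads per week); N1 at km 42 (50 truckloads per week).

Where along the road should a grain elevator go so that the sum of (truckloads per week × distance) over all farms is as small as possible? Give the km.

For a sum of weighted absolute distances on a line, the optimum is the weighted median (not the mean). Total weight W = 540; half-weight = 270.
Sort by position and accumulate weight:
  km 3 (N4, w=225) → cum 225
  km 12 (N2, w=75) → cum 300  ≥ 270 → median here
  km 34 (N6, w=90) → cum 390
  km 38 (N5, w=80) → cum 470
  km 42 (N1, w=50) → cum 520
  km 43 (N3, w=20) → cum 540
Optimal location: km 12.

x = 12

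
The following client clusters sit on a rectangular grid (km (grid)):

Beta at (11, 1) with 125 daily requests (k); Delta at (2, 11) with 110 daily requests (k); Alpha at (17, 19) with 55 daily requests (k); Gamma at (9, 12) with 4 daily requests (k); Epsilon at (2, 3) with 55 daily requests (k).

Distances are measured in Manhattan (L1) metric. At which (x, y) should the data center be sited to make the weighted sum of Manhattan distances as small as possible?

(11, 3)

Manhattan distance separates: Σwᵢ(|x−xᵢ|+|y−yᵢ|) = Σwᵢ|x−xᵢ| + Σwᵢ|y−yᵢ|, so x and y are optimised independently as 1-D weighted medians.
Total weight W = 349; half = 174.5.
x-coordinate, sorted with cumulative weight:
  x=2 (Delta, w=110) cum 110
  x=2 (Epsilon, w=55) cum 165
  x=9 (Gamma, w=4) cum 169
  x=11 (Beta, w=125) cum 294  ← median
  x=17 (Alpha, w=55) cum 349
⇒ x* = 11
y-coordinate, sorted with cumulative weight:
  y=1 (Beta, w=125) cum 125
  y=3 (Epsilon, w=55) cum 180  ← median
  y=11 (Delta, w=110) cum 290
  y=12 (Gamma, w=4) cum 294
  y=19 (Alpha, w=55) cum 349
⇒ y* = 3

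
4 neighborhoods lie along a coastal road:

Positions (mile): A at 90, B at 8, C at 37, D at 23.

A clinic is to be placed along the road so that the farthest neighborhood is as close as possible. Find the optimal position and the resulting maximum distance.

The 1-center on a line is the midpoint of the two extreme points: leftmost at 8, rightmost at 90.
Optimal location = (8 + 90)/2 = 49; maximum distance = (90 − 8)/2 = 41.

location 49, max distance 41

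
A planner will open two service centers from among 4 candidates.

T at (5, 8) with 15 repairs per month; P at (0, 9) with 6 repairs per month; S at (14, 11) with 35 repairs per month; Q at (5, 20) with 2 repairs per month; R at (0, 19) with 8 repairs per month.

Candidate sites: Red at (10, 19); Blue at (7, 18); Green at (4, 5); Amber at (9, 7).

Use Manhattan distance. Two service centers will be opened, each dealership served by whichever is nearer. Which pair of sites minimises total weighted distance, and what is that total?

{Blue, Amber}, total 528

Evaluate every pair (each demand assigned to the nearer of the two):
  {Blue, Amber}: total = 528
  {Red, Amber}: total = 548
  {Green, Amber}: total = 599
  {Red, Green}: total = 620
  {Blue, Green}: total = 670
  {Red, Blue}: total = 768
Best pair: {Blue, Amber} with total 528.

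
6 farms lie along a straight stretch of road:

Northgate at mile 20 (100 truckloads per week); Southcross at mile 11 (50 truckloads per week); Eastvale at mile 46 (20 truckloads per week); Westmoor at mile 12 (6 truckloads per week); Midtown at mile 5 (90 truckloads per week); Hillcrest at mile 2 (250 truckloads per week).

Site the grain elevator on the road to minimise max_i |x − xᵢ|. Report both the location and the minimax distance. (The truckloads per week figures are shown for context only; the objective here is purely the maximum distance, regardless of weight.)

location 24, max distance 22

The 1-center on a line is the midpoint of the two extreme points: leftmost at 2, rightmost at 46.
Optimal location = (2 + 46)/2 = 24; maximum distance = (46 − 2)/2 = 22.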